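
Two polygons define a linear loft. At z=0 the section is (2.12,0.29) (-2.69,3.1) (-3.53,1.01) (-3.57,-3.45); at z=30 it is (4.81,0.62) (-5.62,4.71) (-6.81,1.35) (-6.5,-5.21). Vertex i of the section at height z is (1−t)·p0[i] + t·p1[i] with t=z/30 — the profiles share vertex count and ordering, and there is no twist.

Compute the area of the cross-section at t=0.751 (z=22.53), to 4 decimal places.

Cross-section at t=0.751: each vertex is (1-t)·p0[i] + t·p1[i].
  v1: (1-0.751)·(2.12,0.29) + 0.751·(4.81,0.62) = (4.1402,0.5378)
  v2: (1-0.751)·(-2.69,3.1) + 0.751·(-5.62,4.71) = (-4.8904,4.3091)
  v3: (1-0.751)·(-3.53,1.01) + 0.751·(-6.81,1.35) = (-5.9933,1.2653)
  v4: (1-0.751)·(-3.57,-3.45) + 0.751·(-6.5,-5.21) = (-5.7704,-4.7718)
Shoelace sum Σ(x_i·y_{i+1} − x_{i+1}·y_i):
  i=1: 4.1402·4.3091 − -4.8904·0.5378 = +20.4708 (running +20.4708)
  i=2: -4.8904·1.2653 − -5.9933·4.3091 = +19.6376 (running +40.1084)
  i=3: -5.9933·-4.7718 − -5.7704·1.2653 = +35.9000 (running +76.0084)
  i=4: -5.7704·0.5378 − 4.1402·-4.7718 = +16.6525 (running +92.6609)
Area = |Σ|/2 = |92.6609|/2 = 46.3305

Area at t=0.751: 46.3305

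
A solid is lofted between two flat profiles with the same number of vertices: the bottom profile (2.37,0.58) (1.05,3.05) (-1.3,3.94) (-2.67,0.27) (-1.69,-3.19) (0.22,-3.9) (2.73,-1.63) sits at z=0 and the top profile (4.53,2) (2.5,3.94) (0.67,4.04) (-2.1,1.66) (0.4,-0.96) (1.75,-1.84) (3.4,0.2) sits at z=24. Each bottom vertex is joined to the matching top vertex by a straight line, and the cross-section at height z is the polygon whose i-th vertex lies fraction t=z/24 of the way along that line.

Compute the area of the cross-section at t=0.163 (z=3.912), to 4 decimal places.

Cross-section at t=0.163: each vertex is (1-t)·p0[i] + t·p1[i].
  v1: (1-0.163)·(2.37,0.58) + 0.163·(4.53,2) = (2.7221,0.8115)
  v2: (1-0.163)·(1.05,3.05) + 0.163·(2.5,3.94) = (1.2864,3.1951)
  v3: (1-0.163)·(-1.3,3.94) + 0.163·(0.67,4.04) = (-0.9789,3.9563)
  v4: (1-0.163)·(-2.67,0.27) + 0.163·(-2.1,1.66) = (-2.5771,0.4966)
  v5: (1-0.163)·(-1.69,-3.19) + 0.163·(0.4,-0.96) = (-1.3493,-2.8265)
  v6: (1-0.163)·(0.22,-3.9) + 0.163·(1.75,-1.84) = (0.4694,-3.5642)
  v7: (1-0.163)·(2.73,-1.63) + 0.163·(3.4,0.2) = (2.8392,-1.3317)
Shoelace sum Σ(x_i·y_{i+1} − x_{i+1}·y_i):
  i=1: 2.7221·3.1951 − 1.2864·0.8115 = +7.6534 (running +7.6534)
  i=2: 1.2864·3.9563 − -0.9789·3.1951 = +8.2168 (running +15.8702)
  i=3: -0.9789·0.4966 − -2.5771·3.9563 = +9.7097 (running +25.5799)
  i=4: -2.5771·-2.8265 − -1.3493·0.4966 = +7.9542 (running +33.5341)
  i=5: -1.3493·-3.5642 − 0.4694·-2.8265 = +6.1360 (running +39.6701)
  i=6: 0.4694·-1.3317 − 2.8392·-3.5642 = +9.4945 (running +49.1646)
  i=7: 2.8392·0.8115 − 2.7221·-1.3317 = +5.9289 (running +55.0935)
Area = |Σ|/2 = |55.0935|/2 = 27.5468

Area at t=0.163: 27.5468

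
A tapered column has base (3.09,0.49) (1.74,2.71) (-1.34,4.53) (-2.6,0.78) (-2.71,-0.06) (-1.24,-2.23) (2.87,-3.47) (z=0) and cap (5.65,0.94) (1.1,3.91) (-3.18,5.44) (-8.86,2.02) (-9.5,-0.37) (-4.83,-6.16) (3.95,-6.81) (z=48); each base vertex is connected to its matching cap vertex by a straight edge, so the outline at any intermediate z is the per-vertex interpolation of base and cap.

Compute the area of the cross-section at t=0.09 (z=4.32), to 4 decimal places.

Cross-section at t=0.09: each vertex is (1-t)·p0[i] + t·p1[i].
  v1: (1-0.09)·(3.09,0.49) + 0.09·(5.65,0.94) = (3.3204,0.5305)
  v2: (1-0.09)·(1.74,2.71) + 0.09·(1.1,3.91) = (1.6824,2.8180)
  v3: (1-0.09)·(-1.34,4.53) + 0.09·(-3.18,5.44) = (-1.5056,4.6119)
  v4: (1-0.09)·(-2.6,0.78) + 0.09·(-8.86,2.02) = (-3.1634,0.8916)
  v5: (1-0.09)·(-2.71,-0.06) + 0.09·(-9.5,-0.37) = (-3.3211,-0.0879)
  v6: (1-0.09)·(-1.24,-2.23) + 0.09·(-4.83,-6.16) = (-1.5631,-2.5837)
  v7: (1-0.09)·(2.87,-3.47) + 0.09·(3.95,-6.81) = (2.9672,-3.7706)
Shoelace sum Σ(x_i·y_{i+1} − x_{i+1}·y_i):
  i=1: 3.3204·2.8180 − 1.6824·0.5305 = +8.4644 (running +8.4644)
  i=2: 1.6824·4.6119 − -1.5056·2.8180 = +12.0018 (running +20.4662)
  i=3: -1.5056·0.8916 − -3.1634·4.6119 = +13.2469 (running +33.7131)
  i=4: -3.1634·-0.0879 − -3.3211·0.8916 = +3.2392 (running +36.9523)
  i=5: -3.3211·-2.5837 − -1.5631·-0.0879 = +8.4433 (running +45.3956)
  i=6: -1.5631·-3.7706 − 2.9672·-2.5837 = +13.5602 (running +58.9558)
  i=7: 2.9672·0.5305 − 3.3204·-3.7706 = +14.0940 (running +73.0498)
Area = |Σ|/2 = |73.0498|/2 = 36.5249

Area at t=0.09: 36.5249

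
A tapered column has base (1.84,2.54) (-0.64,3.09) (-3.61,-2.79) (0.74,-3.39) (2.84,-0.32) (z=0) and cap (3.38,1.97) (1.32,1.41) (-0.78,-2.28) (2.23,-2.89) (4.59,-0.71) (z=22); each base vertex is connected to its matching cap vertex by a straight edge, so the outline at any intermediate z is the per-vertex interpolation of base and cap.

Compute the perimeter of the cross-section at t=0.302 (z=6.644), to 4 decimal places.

Perimeter at t=0.302: 18.7822

Cross-section at t=0.302: each vertex is (1-t)·p0[i] + t·p1[i].
  v1: (1-0.302)·(1.84,2.54) + 0.302·(3.38,1.97) = (2.3051,2.3679)
  v2: (1-0.302)·(-0.64,3.09) + 0.302·(1.32,1.41) = (-0.0481,2.5826)
  v3: (1-0.302)·(-3.61,-2.79) + 0.302·(-0.78,-2.28) = (-2.7553,-2.6360)
  v4: (1-0.302)·(0.74,-3.39) + 0.302·(2.23,-2.89) = (1.1900,-3.2390)
  v5: (1-0.302)·(2.84,-0.32) + 0.302·(4.59,-0.71) = (3.3685,-0.4378)
Perimeter = Σ |v_{i+1} − v_i|:
  edge 1→2: √(-2.3532² + 0.2148²) = 2.3629 (running 2.3629)
  edge 2→3: √(-2.7073² + -5.2186²) = 5.8791 (running 8.2420)
  edge 3→4: √(3.9453² + -0.6030²) = 3.9911 (running 12.2331)
  edge 4→5: √(2.1785² + 2.8012²) = 3.5486 (running 15.7818)
  edge 5→1: √(-1.0634² + 2.8056²) = 3.0004 (running 18.7822)
Perimeter = 18.7822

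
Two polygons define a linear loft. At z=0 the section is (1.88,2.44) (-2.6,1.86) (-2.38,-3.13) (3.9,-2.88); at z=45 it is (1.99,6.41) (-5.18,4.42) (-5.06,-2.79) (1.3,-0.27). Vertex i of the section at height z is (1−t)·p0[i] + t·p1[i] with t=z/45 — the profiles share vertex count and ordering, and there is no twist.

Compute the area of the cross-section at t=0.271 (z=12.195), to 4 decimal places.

Area at t=0.271: 33.1360

Cross-section at t=0.271: each vertex is (1-t)·p0[i] + t·p1[i].
  v1: (1-0.271)·(1.88,2.44) + 0.271·(1.99,6.41) = (1.9098,3.5159)
  v2: (1-0.271)·(-2.6,1.86) + 0.271·(-5.18,4.42) = (-3.2992,2.5538)
  v3: (1-0.271)·(-2.38,-3.13) + 0.271·(-5.06,-2.79) = (-3.1063,-3.0379)
  v4: (1-0.271)·(3.9,-2.88) + 0.271·(1.3,-0.27) = (3.1954,-2.1727)
Shoelace sum Σ(x_i·y_{i+1} − x_{i+1}·y_i):
  i=1: 1.9098·2.5538 − -3.2992·3.5159 = +16.4767 (running +16.4767)
  i=2: -3.2992·-3.0379 − -3.1063·2.5538 = +17.9551 (running +34.4318)
  i=3: -3.1063·-2.1727 − 3.1954·-3.0379 = +16.4562 (running +50.8880)
  i=4: 3.1954·3.5159 − 1.9098·-2.1727 = +15.3840 (running +66.2720)
Area = |Σ|/2 = |66.2720|/2 = 33.1360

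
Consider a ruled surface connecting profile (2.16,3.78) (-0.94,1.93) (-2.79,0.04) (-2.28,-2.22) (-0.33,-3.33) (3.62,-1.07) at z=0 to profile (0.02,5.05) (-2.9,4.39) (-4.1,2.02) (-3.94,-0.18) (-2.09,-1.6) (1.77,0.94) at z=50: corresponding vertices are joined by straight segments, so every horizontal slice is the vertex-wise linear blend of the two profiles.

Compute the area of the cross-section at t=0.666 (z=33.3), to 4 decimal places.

Area at t=0.666: 26.2530

Cross-section at t=0.666: each vertex is (1-t)·p0[i] + t·p1[i].
  v1: (1-0.666)·(2.16,3.78) + 0.666·(0.02,5.05) = (0.7348,4.6258)
  v2: (1-0.666)·(-0.94,1.93) + 0.666·(-2.9,4.39) = (-2.2454,3.5684)
  v3: (1-0.666)·(-2.79,0.04) + 0.666·(-4.1,2.02) = (-3.6625,1.3587)
  v4: (1-0.666)·(-2.28,-2.22) + 0.666·(-3.94,-0.18) = (-3.3856,-0.8614)
  v5: (1-0.666)·(-0.33,-3.33) + 0.666·(-2.09,-1.6) = (-1.5022,-2.1778)
  v6: (1-0.666)·(3.62,-1.07) + 0.666·(1.77,0.94) = (2.3879,0.2687)
Shoelace sum Σ(x_i·y_{i+1} − x_{i+1}·y_i):
  i=1: 0.7348·3.5684 − -2.2454·4.6258 = +13.0085 (running +13.0085)
  i=2: -2.2454·1.3587 − -3.6625·3.5684 = +10.0183 (running +23.0268)
  i=3: -3.6625·-0.8614 − -3.3856·1.3587 = +7.7546 (running +30.7814)
  i=4: -3.3856·-2.1778 − -1.5022·-0.8614 = +6.0792 (running +36.8606)
  i=5: -1.5022·0.2687 − 2.3879·-2.1778 = +4.7968 (running +41.6574)
  i=6: 2.3879·4.6258 − 0.7348·0.2687 = +10.8486 (running +52.5060)
Area = |Σ|/2 = |52.5060|/2 = 26.2530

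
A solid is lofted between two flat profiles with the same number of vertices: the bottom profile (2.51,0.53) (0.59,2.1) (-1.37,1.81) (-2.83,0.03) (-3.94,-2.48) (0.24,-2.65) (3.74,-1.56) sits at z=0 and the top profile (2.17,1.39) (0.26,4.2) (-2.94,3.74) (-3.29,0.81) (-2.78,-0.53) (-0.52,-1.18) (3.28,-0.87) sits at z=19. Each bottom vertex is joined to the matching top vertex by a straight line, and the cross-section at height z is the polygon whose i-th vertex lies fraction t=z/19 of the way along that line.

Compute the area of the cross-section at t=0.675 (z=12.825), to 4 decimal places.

Area at t=0.675: 24.1712

Cross-section at t=0.675: each vertex is (1-t)·p0[i] + t·p1[i].
  v1: (1-0.675)·(2.51,0.53) + 0.675·(2.17,1.39) = (2.2805,1.1105)
  v2: (1-0.675)·(0.59,2.1) + 0.675·(0.26,4.2) = (0.3672,3.5175)
  v3: (1-0.675)·(-1.37,1.81) + 0.675·(-2.94,3.74) = (-2.4298,3.1128)
  v4: (1-0.675)·(-2.83,0.03) + 0.675·(-3.29,0.81) = (-3.1405,0.5565)
  v5: (1-0.675)·(-3.94,-2.48) + 0.675·(-2.78,-0.53) = (-3.1570,-1.1638)
  v6: (1-0.675)·(0.24,-2.65) + 0.675·(-0.52,-1.18) = (-0.2730,-1.6577)
  v7: (1-0.675)·(3.74,-1.56) + 0.675·(3.28,-0.87) = (3.4295,-1.0942)
Shoelace sum Σ(x_i·y_{i+1} − x_{i+1}·y_i):
  i=1: 2.2805·3.5175 − 0.3672·1.1105 = +7.6138 (running +7.6138)
  i=2: 0.3672·3.1128 − -2.4298·3.5175 = +9.6898 (running +17.3036)
  i=3: -2.4298·0.5565 − -3.1405·3.1128 = +8.4234 (running +25.7271)
  i=4: -3.1405·-1.1638 − -3.1570·0.5565 = +5.4116 (running +31.1387)
  i=5: -3.1570·-1.6577 − -0.2730·-1.1638 = +4.9158 (running +36.0545)
  i=6: -0.2730·-1.0942 − 3.4295·-1.6577 = +5.9840 (running +42.0385)
  i=7: 3.4295·1.1105 − 2.2805·-1.0942 = +6.3039 (running +48.3424)
Area = |Σ|/2 = |48.3424|/2 = 24.1712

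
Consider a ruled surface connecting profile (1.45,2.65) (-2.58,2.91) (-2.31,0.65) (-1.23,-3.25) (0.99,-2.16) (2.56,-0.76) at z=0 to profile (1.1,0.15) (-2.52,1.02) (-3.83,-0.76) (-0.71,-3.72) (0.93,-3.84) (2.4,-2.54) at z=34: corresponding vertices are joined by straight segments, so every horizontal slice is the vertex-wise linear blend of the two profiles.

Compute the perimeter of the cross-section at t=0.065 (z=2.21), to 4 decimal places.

Perimeter at t=0.065: 18.3206

Cross-section at t=0.065: each vertex is (1-t)·p0[i] + t·p1[i].
  v1: (1-0.065)·(1.45,2.65) + 0.065·(1.1,0.15) = (1.4272,2.4875)
  v2: (1-0.065)·(-2.58,2.91) + 0.065·(-2.52,1.02) = (-2.5761,2.7872)
  v3: (1-0.065)·(-2.31,0.65) + 0.065·(-3.83,-0.76) = (-2.4088,0.5584)
  v4: (1-0.065)·(-1.23,-3.25) + 0.065·(-0.71,-3.72) = (-1.1962,-3.2806)
  v5: (1-0.065)·(0.99,-2.16) + 0.065·(0.93,-3.84) = (0.9861,-2.2692)
  v6: (1-0.065)·(2.56,-0.76) + 0.065·(2.4,-2.54) = (2.5496,-0.8757)
Perimeter = Σ |v_{i+1} − v_i|:
  edge 1→2: √(-4.0034² + 0.2997²) = 4.0145 (running 4.0145)
  edge 2→3: √(0.1673² + -2.2288²) = 2.2351 (running 6.2496)
  edge 3→4: √(1.2126² + -3.8389²) = 4.0259 (running 10.2755)
  edge 4→5: √(2.1823² + 1.0114²) = 2.4053 (running 12.6807)
  edge 5→6: √(1.5635² + 1.3935²) = 2.0944 (running 14.7751)
  edge 6→1: √(-1.1224² + 3.3632²) = 3.5455 (running 18.3206)
Perimeter = 18.3206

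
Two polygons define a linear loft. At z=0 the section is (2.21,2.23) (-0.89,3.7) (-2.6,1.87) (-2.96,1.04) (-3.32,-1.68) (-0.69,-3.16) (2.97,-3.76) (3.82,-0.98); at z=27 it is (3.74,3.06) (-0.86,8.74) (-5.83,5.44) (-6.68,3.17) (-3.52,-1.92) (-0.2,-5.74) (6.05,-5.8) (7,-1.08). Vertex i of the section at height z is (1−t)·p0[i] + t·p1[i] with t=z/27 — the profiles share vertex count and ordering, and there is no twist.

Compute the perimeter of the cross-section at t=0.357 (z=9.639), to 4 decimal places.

Cross-section at t=0.357: each vertex is (1-t)·p0[i] + t·p1[i].
  v1: (1-0.357)·(2.21,2.23) + 0.357·(3.74,3.06) = (2.7562,2.5263)
  v2: (1-0.357)·(-0.89,3.7) + 0.357·(-0.86,8.74) = (-0.8793,5.4993)
  v3: (1-0.357)·(-2.6,1.87) + 0.357·(-5.83,5.44) = (-3.7531,3.1445)
  v4: (1-0.357)·(-2.96,1.04) + 0.357·(-6.68,3.17) = (-4.2880,1.8004)
  v5: (1-0.357)·(-3.32,-1.68) + 0.357·(-3.52,-1.92) = (-3.3914,-1.7657)
  v6: (1-0.357)·(-0.69,-3.16) + 0.357·(-0.2,-5.74) = (-0.5151,-4.0811)
  v7: (1-0.357)·(2.97,-3.76) + 0.357·(6.05,-5.8) = (4.0696,-4.4883)
  v8: (1-0.357)·(3.82,-0.98) + 0.357·(7,-1.08) = (4.9553,-1.0157)
Perimeter = Σ |v_{i+1} − v_i|:
  edge 1→2: √(-3.6355² + 2.9730²) = 4.6963 (running 4.6963)
  edge 2→3: √(-2.8738² + -2.3548²) = 3.7154 (running 8.4117)
  edge 3→4: √(-0.5349² + -1.3441²) = 1.4466 (running 9.8583)
  edge 4→5: √(0.8966² + -3.5661²) = 3.6771 (running 13.5354)
  edge 5→6: √(2.8763² + -2.3154²) = 3.6925 (running 17.2278)
  edge 6→7: √(4.5846² + -0.4072²) = 4.6027 (running 21.8305)
  edge 7→8: √(0.8857² + 3.4726²) = 3.5838 (running 25.4143)
  edge 8→1: √(-2.1990² + 3.5420²) = 4.1691 (running 29.5834)
Perimeter = 29.5834

Perimeter at t=0.357: 29.5834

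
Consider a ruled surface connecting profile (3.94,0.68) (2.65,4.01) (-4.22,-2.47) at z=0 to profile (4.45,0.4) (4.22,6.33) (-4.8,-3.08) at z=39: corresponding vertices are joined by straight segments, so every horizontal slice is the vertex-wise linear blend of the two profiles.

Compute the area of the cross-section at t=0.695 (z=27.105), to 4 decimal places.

Area at t=0.695: 23.8396

Cross-section at t=0.695: each vertex is (1-t)·p0[i] + t·p1[i].
  v1: (1-0.695)·(3.94,0.68) + 0.695·(4.45,0.4) = (4.2945,0.4854)
  v2: (1-0.695)·(2.65,4.01) + 0.695·(4.22,6.33) = (3.7411,5.6224)
  v3: (1-0.695)·(-4.22,-2.47) + 0.695·(-4.8,-3.08) = (-4.6231,-2.8940)
Shoelace sum Σ(x_i·y_{i+1} − x_{i+1}·y_i):
  i=1: 4.2945·5.6224 − 3.7411·0.4854 = +22.3292 (running +22.3292)
  i=2: 3.7411·-2.8940 − -4.6231·5.6224 = +15.1662 (running +37.4954)
  i=3: -4.6231·0.4854 − 4.2945·-2.8940 = +10.1839 (running +47.6792)
Area = |Σ|/2 = |47.6792|/2 = 23.8396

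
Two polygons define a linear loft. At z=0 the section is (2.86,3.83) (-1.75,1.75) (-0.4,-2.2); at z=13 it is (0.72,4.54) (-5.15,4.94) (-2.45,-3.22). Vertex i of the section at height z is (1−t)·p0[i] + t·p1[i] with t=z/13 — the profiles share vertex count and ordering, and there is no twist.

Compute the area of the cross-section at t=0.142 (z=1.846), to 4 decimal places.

Area at t=0.142: 12.2215

Cross-section at t=0.142: each vertex is (1-t)·p0[i] + t·p1[i].
  v1: (1-0.142)·(2.86,3.83) + 0.142·(0.72,4.54) = (2.5561,3.9308)
  v2: (1-0.142)·(-1.75,1.75) + 0.142·(-5.15,4.94) = (-2.2328,2.2030)
  v3: (1-0.142)·(-0.4,-2.2) + 0.142·(-2.45,-3.22) = (-0.6911,-2.3448)
Shoelace sum Σ(x_i·y_{i+1} − x_{i+1}·y_i):
  i=1: 2.5561·2.2030 − -2.2328·3.9308 = +14.4078 (running +14.4078)
  i=2: -2.2328·-2.3448 − -0.6911·2.2030 = +6.7580 (running +21.1659)
  i=3: -0.6911·3.9308 − 2.5561·-2.3448 = +3.2771 (running +24.4430)
Area = |Σ|/2 = |24.4430|/2 = 12.2215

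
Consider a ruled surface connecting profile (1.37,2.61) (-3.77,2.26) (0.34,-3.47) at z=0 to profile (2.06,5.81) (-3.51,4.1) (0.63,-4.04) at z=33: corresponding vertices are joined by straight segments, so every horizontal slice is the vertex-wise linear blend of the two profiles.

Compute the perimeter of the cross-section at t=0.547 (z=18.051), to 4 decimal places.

Cross-section at t=0.547: each vertex is (1-t)·p0[i] + t·p1[i].
  v1: (1-0.547)·(1.37,2.61) + 0.547·(2.06,5.81) = (1.7474,4.3604)
  v2: (1-0.547)·(-3.77,2.26) + 0.547·(-3.51,4.1) = (-3.6278,3.2665)
  v3: (1-0.547)·(0.34,-3.47) + 0.547·(0.63,-4.04) = (0.4986,-3.7818)
Perimeter = Σ |v_{i+1} − v_i|:
  edge 1→2: √(-5.3752² + -1.0939²) = 5.4854 (running 5.4854)
  edge 2→3: √(4.1264² + -7.0483²) = 8.1673 (running 13.6527)
  edge 3→1: √(1.2488² + 8.1422²) = 8.2374 (running 21.8901)
Perimeter = 21.8901

Perimeter at t=0.547: 21.8901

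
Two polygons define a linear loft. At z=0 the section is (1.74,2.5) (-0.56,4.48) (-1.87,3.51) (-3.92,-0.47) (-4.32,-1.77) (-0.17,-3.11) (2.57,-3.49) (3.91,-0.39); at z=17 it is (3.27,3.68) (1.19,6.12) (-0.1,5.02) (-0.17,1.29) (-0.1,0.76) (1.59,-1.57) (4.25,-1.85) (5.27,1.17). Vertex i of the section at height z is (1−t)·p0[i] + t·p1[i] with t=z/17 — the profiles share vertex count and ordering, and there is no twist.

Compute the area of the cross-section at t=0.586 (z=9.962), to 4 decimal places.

Cross-section at t=0.586: each vertex is (1-t)·p0[i] + t·p1[i].
  v1: (1-0.586)·(1.74,2.5) + 0.586·(3.27,3.68) = (2.6366,3.1915)
  v2: (1-0.586)·(-0.56,4.48) + 0.586·(1.19,6.12) = (0.4655,5.4410)
  v3: (1-0.586)·(-1.87,3.51) + 0.586·(-0.1,5.02) = (-0.8328,4.3949)
  v4: (1-0.586)·(-3.92,-0.47) + 0.586·(-0.17,1.29) = (-1.7225,0.5614)
  v5: (1-0.586)·(-4.32,-1.77) + 0.586·(-0.1,0.76) = (-1.8471,-0.2874)
  v6: (1-0.586)·(-0.17,-3.11) + 0.586·(1.59,-1.57) = (0.8614,-2.2076)
  v7: (1-0.586)·(2.57,-3.49) + 0.586·(4.25,-1.85) = (3.5545,-2.5290)
  v8: (1-0.586)·(3.91,-0.39) + 0.586·(5.27,1.17) = (4.7070,0.5242)
Shoelace sum Σ(x_i·y_{i+1} − x_{i+1}·y_i):
  i=1: 2.6366·5.4410 − 0.4655·3.1915 = +12.8601 (running +12.8601)
  i=2: 0.4655·4.3949 − -0.8328·5.4410 = +6.5770 (running +19.4371)
  i=3: -0.8328·0.5614 − -1.7225·4.3949 = +7.1027 (running +26.5398)
  i=4: -1.7225·-0.2874 − -1.8471·0.5614 = +1.5320 (running +28.0717)
  i=5: -1.8471·-2.2076 − 0.8614·-0.2874 = +4.3251 (running +32.3968)
  i=6: 0.8614·-2.5290 − 3.5545·-2.2076 = +5.6684 (running +38.0652)
  i=7: 3.5545·0.5242 − 4.7070·-2.5290 = +13.7668 (running +51.8320)
  i=8: 4.7070·3.1915 − 2.6366·0.5242 = +13.6402 (running +65.4722)
Area = |Σ|/2 = |65.4722|/2 = 32.7361

Area at t=0.586: 32.7361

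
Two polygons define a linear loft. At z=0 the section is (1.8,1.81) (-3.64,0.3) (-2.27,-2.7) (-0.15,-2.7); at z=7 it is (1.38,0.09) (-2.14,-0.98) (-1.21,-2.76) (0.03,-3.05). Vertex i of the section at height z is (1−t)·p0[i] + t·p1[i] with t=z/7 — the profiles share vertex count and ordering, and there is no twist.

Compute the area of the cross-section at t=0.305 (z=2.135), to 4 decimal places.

Area at t=0.305: 11.0952

Cross-section at t=0.305: each vertex is (1-t)·p0[i] + t·p1[i].
  v1: (1-0.305)·(1.8,1.81) + 0.305·(1.38,0.09) = (1.6719,1.2854)
  v2: (1-0.305)·(-3.64,0.3) + 0.305·(-2.14,-0.98) = (-3.1825,-0.0904)
  v3: (1-0.305)·(-2.27,-2.7) + 0.305·(-1.21,-2.76) = (-1.9467,-2.7183)
  v4: (1-0.305)·(-0.15,-2.7) + 0.305·(0.03,-3.05) = (-0.0951,-2.8068)
Shoelace sum Σ(x_i·y_{i+1} − x_{i+1}·y_i):
  i=1: 1.6719·-0.0904 − -3.1825·1.2854 = +3.9396 (running +3.9396)
  i=2: -3.1825·-2.7183 − -1.9467·-0.0904 = +8.4750 (running +12.4147)
  i=3: -1.9467·-2.8068 − -0.0951·-2.7183 = +5.2054 (running +17.6200)
  i=4: -0.0951·1.2854 − 1.6719·-2.8068 = +4.5704 (running +22.1904)
Area = |Σ|/2 = |22.1904|/2 = 11.0952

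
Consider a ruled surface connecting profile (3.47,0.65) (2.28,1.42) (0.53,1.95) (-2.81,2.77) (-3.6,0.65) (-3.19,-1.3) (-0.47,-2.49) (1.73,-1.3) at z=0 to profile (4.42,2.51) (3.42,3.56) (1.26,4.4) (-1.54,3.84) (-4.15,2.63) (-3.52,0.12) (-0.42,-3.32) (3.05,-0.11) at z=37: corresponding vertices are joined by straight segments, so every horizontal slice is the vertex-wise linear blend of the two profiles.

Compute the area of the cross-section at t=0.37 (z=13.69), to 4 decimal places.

Area at t=0.37: 29.0479

Cross-section at t=0.37: each vertex is (1-t)·p0[i] + t·p1[i].
  v1: (1-0.37)·(3.47,0.65) + 0.37·(4.42,2.51) = (3.8215,1.3382)
  v2: (1-0.37)·(2.28,1.42) + 0.37·(3.42,3.56) = (2.7018,2.2118)
  v3: (1-0.37)·(0.53,1.95) + 0.37·(1.26,4.4) = (0.8001,2.8565)
  v4: (1-0.37)·(-2.81,2.77) + 0.37·(-1.54,3.84) = (-2.3401,3.1659)
  v5: (1-0.37)·(-3.6,0.65) + 0.37·(-4.15,2.63) = (-3.8035,1.3826)
  v6: (1-0.37)·(-3.19,-1.3) + 0.37·(-3.52,0.12) = (-3.3121,-0.7746)
  v7: (1-0.37)·(-0.47,-2.49) + 0.37·(-0.42,-3.32) = (-0.4515,-2.7971)
  v8: (1-0.37)·(1.73,-1.3) + 0.37·(3.05,-0.11) = (2.2184,-0.8597)
Shoelace sum Σ(x_i·y_{i+1} − x_{i+1}·y_i):
  i=1: 3.8215·2.2118 − 2.7018·1.3382 = +4.8368 (running +4.8368)
  i=2: 2.7018·2.8565 − 0.8001·2.2118 = +5.9480 (running +10.7849)
  i=3: 0.8001·3.1659 − -2.3401·2.8565 = +9.2175 (running +20.0024)
  i=4: -2.3401·1.3826 − -3.8035·3.1659 = +8.8061 (running +28.8085)
  i=5: -3.8035·-0.7746 − -3.3121·1.3826 = +7.5255 (running +36.3340)
  i=6: -3.3121·-2.7971 − -0.4515·-0.7746 = +8.9145 (running +45.2485)
  i=7: -0.4515·-0.8597 − 2.2184·-2.7971 = +6.5932 (running +51.8418)
  i=8: 2.2184·1.3382 − 3.8215·-0.8597 = +6.2540 (running +58.0958)
Area = |Σ|/2 = |58.0958|/2 = 29.0479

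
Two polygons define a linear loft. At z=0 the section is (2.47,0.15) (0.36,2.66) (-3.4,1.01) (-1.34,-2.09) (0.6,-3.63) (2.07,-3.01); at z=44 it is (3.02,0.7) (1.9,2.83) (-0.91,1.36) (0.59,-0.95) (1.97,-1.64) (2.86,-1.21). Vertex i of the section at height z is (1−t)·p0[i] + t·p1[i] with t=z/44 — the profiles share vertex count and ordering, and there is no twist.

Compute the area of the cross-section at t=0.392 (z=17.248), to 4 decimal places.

Area at t=0.392: 17.0443

Cross-section at t=0.392: each vertex is (1-t)·p0[i] + t·p1[i].
  v1: (1-0.392)·(2.47,0.15) + 0.392·(3.02,0.7) = (2.6856,0.3656)
  v2: (1-0.392)·(0.36,2.66) + 0.392·(1.9,2.83) = (0.9637,2.7266)
  v3: (1-0.392)·(-3.4,1.01) + 0.392·(-0.91,1.36) = (-2.4239,1.1472)
  v4: (1-0.392)·(-1.34,-2.09) + 0.392·(0.59,-0.95) = (-0.5834,-1.6431)
  v5: (1-0.392)·(0.6,-3.63) + 0.392·(1.97,-1.64) = (1.1370,-2.8499)
  v6: (1-0.392)·(2.07,-3.01) + 0.392·(2.86,-1.21) = (2.3797,-2.3044)
Shoelace sum Σ(x_i·y_{i+1} − x_{i+1}·y_i):
  i=1: 2.6856·2.7266 − 0.9637·0.3656 = +6.9703 (running +6.9703)
  i=2: 0.9637·1.1472 − -2.4239·2.7266 = +7.7147 (running +14.6850)
  i=3: -2.4239·-1.6431 − -0.5834·1.1472 = +4.6521 (running +19.3371)
  i=4: -0.5834·-2.8499 − 1.1370·-1.6431 = +3.5311 (running +22.8682)
  i=5: 1.1370·-2.3044 − 2.3797·-2.8499 = +4.1617 (running +27.0299)
  i=6: 2.3797·0.3656 − 2.6856·-2.3044 = +7.0587 (running +34.0886)
Area = |Σ|/2 = |34.0886|/2 = 17.0443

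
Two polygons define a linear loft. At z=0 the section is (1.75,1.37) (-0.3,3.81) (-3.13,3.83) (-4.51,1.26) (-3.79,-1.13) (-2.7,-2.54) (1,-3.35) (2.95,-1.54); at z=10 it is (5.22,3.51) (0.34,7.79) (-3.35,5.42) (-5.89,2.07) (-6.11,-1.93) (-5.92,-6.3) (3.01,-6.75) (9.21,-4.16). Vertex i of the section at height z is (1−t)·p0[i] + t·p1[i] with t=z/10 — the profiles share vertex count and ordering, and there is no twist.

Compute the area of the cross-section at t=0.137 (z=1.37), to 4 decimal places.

Cross-section at t=0.137: each vertex is (1-t)·p0[i] + t·p1[i].
  v1: (1-0.137)·(1.75,1.37) + 0.137·(5.22,3.51) = (2.2254,1.6632)
  v2: (1-0.137)·(-0.3,3.81) + 0.137·(0.34,7.79) = (-0.2123,4.3553)
  v3: (1-0.137)·(-3.13,3.83) + 0.137·(-3.35,5.42) = (-3.1601,4.0478)
  v4: (1-0.137)·(-4.51,1.26) + 0.137·(-5.89,2.07) = (-4.6991,1.3710)
  v5: (1-0.137)·(-3.79,-1.13) + 0.137·(-6.11,-1.93) = (-4.1078,-1.2396)
  v6: (1-0.137)·(-2.7,-2.54) + 0.137·(-5.92,-6.3) = (-3.1411,-3.0551)
  v7: (1-0.137)·(1,-3.35) + 0.137·(3.01,-6.75) = (1.2754,-3.8158)
  v8: (1-0.137)·(2.95,-1.54) + 0.137·(9.21,-4.16) = (3.8076,-1.8989)
Shoelace sum Σ(x_i·y_{i+1} − x_{i+1}·y_i):
  i=1: 2.2254·4.3553 − -0.2123·1.6632 = +10.0453 (running +10.0453)
  i=2: -0.2123·4.0478 − -3.1601·4.3553 = +12.9038 (running +22.9491)
  i=3: -3.1601·1.3710 − -4.6991·4.0478 = +14.6885 (running +37.6376)
  i=4: -4.6991·-1.2396 − -4.1078·1.3710 = +11.4567 (running +49.0943)
  i=5: -4.1078·-3.0551 − -3.1411·-1.2396 = +8.6562 (running +57.7505)
  i=6: -3.1411·-3.8158 − 1.2754·-3.0551 = +15.8824 (running +73.6329)
  i=7: 1.2754·-1.8989 − 3.8076·-3.8158 = +12.1073 (running +85.7401)
  i=8: 3.8076·1.6632 − 2.2254·-1.8989 = +10.5586 (running +96.2988)
Area = |Σ|/2 = |96.2988|/2 = 48.1494

Area at t=0.137: 48.1494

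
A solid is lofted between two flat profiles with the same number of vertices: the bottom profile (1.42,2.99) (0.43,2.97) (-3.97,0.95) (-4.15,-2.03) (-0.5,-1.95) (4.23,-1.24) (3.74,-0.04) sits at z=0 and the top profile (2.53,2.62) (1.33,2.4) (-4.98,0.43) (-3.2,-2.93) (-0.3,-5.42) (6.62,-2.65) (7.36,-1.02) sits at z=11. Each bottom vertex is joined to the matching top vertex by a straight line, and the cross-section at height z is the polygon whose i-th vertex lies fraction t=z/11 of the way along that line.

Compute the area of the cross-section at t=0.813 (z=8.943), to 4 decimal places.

Cross-section at t=0.813: each vertex is (1-t)·p0[i] + t·p1[i].
  v1: (1-0.813)·(1.42,2.99) + 0.813·(2.53,2.62) = (2.3224,2.6892)
  v2: (1-0.813)·(0.43,2.97) + 0.813·(1.33,2.4) = (1.1617,2.5066)
  v3: (1-0.813)·(-3.97,0.95) + 0.813·(-4.98,0.43) = (-4.7911,0.5272)
  v4: (1-0.813)·(-4.15,-2.03) + 0.813·(-3.2,-2.93) = (-3.3777,-2.7617)
  v5: (1-0.813)·(-0.5,-1.95) + 0.813·(-0.3,-5.42) = (-0.3374,-4.7711)
  v6: (1-0.813)·(4.23,-1.24) + 0.813·(6.62,-2.65) = (6.1731,-2.3863)
  v7: (1-0.813)·(3.74,-0.04) + 0.813·(7.36,-1.02) = (6.6831,-0.8367)
Shoelace sum Σ(x_i·y_{i+1} − x_{i+1}·y_i):
  i=1: 2.3224·2.5066 − 1.1617·2.6892 = +2.6973 (running +2.6973)
  i=2: 1.1617·0.5272 − -4.7911·2.5066 = +12.6219 (running +15.3192)
  i=3: -4.7911·-2.7617 − -3.3777·0.5272 = +15.0125 (running +30.3317)
  i=4: -3.3777·-4.7711 − -0.3374·-2.7617 = +15.1833 (running +45.5151)
  i=5: -0.3374·-2.3863 − 6.1731·-4.7711 = +30.2575 (running +75.7726)
  i=6: 6.1731·-0.8367 − 6.6831·-2.3863 = +10.7827 (running +86.5554)
  i=7: 6.6831·2.6892 − 2.3224·-0.8367 = +19.9153 (running +106.4706)
Area = |Σ|/2 = |106.4706|/2 = 53.2353

Area at t=0.813: 53.2353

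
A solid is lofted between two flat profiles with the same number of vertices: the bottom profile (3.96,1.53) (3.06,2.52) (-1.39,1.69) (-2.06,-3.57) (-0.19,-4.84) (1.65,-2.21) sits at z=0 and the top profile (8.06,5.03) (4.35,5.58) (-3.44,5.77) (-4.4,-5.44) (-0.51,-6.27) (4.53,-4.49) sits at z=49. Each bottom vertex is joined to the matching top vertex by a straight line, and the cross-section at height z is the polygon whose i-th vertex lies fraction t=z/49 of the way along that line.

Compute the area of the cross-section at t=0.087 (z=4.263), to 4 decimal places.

Cross-section at t=0.087: each vertex is (1-t)·p0[i] + t·p1[i].
  v1: (1-0.087)·(3.96,1.53) + 0.087·(8.06,5.03) = (4.3167,1.8345)
  v2: (1-0.087)·(3.06,2.52) + 0.087·(4.35,5.58) = (3.1722,2.7862)
  v3: (1-0.087)·(-1.39,1.69) + 0.087·(-3.44,5.77) = (-1.5683,2.0450)
  v4: (1-0.087)·(-2.06,-3.57) + 0.087·(-4.4,-5.44) = (-2.2636,-3.7327)
  v5: (1-0.087)·(-0.19,-4.84) + 0.087·(-0.51,-6.27) = (-0.2178,-4.9644)
  v6: (1-0.087)·(1.65,-2.21) + 0.087·(4.53,-4.49) = (1.9006,-2.4084)
Shoelace sum Σ(x_i·y_{i+1} − x_{i+1}·y_i):
  i=1: 4.3167·2.7862 − 3.1722·1.8345 = +6.2078 (running +6.2078)
  i=2: 3.1722·2.0450 − -1.5683·2.7862 = +10.8569 (running +17.0647)
  i=3: -1.5683·-3.7327 − -2.2636·2.0450 = +10.4831 (running +27.5478)
  i=4: -2.2636·-4.9644 − -0.2178·-3.7327 = +10.4242 (running +37.9720)
  i=5: -0.2178·-2.4084 − 1.9006·-4.9644 = +9.9598 (running +47.9318)
  i=6: 1.9006·1.8345 − 4.3167·-2.4084 = +13.8827 (running +61.8145)
Area = |Σ|/2 = |61.8145|/2 = 30.9073

Area at t=0.087: 30.9073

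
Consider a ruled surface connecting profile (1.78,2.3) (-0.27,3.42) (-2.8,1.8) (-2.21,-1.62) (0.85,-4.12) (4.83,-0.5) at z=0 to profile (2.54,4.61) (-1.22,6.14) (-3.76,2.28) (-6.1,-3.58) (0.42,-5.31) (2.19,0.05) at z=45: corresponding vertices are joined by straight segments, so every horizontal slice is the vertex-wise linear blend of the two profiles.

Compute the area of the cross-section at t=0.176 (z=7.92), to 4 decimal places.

Cross-section at t=0.176: each vertex is (1-t)·p0[i] + t·p1[i].
  v1: (1-0.176)·(1.78,2.3) + 0.176·(2.54,4.61) = (1.9138,2.7066)
  v2: (1-0.176)·(-0.27,3.42) + 0.176·(-1.22,6.14) = (-0.4372,3.8987)
  v3: (1-0.176)·(-2.8,1.8) + 0.176·(-3.76,2.28) = (-2.9690,1.8845)
  v4: (1-0.176)·(-2.21,-1.62) + 0.176·(-6.1,-3.58) = (-2.8946,-1.9650)
  v5: (1-0.176)·(0.85,-4.12) + 0.176·(0.42,-5.31) = (0.7743,-4.3294)
  v6: (1-0.176)·(4.83,-0.5) + 0.176·(2.19,0.05) = (4.3654,-0.4032)
Shoelace sum Σ(x_i·y_{i+1} − x_{i+1}·y_i):
  i=1: 1.9138·3.8987 − -0.4372·2.7066 = +8.6445 (running +8.6445)
  i=2: -0.4372·1.8845 − -2.9690·3.8987 = +10.7512 (running +19.3958)
  i=3: -2.9690·-1.9650 − -2.8946·1.8845 = +11.2888 (running +30.6846)
  i=4: -2.8946·-4.3294 − 0.7743·-1.9650 = +14.0537 (running +44.7382)
  i=5: 0.7743·-0.4032 − 4.3654·-4.3294 = +18.5874 (running +63.3256)
  i=6: 4.3654·2.7066 − 1.9138·-0.4032 = +12.5867 (running +75.9123)
Area = |Σ|/2 = |75.9123|/2 = 37.9562

Area at t=0.176: 37.9562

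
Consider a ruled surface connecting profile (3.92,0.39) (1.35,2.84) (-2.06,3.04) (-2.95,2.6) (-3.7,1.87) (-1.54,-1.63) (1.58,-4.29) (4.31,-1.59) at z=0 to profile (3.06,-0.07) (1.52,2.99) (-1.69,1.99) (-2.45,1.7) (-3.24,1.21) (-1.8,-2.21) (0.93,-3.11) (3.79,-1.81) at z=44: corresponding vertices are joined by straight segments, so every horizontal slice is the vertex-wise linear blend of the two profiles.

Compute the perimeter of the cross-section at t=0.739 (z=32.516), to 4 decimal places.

Cross-section at t=0.739: each vertex is (1-t)·p0[i] + t·p1[i].
  v1: (1-0.739)·(3.92,0.39) + 0.739·(3.06,-0.07) = (3.2845,0.0501)
  v2: (1-0.739)·(1.35,2.84) + 0.739·(1.52,2.99) = (1.4756,2.9508)
  v3: (1-0.739)·(-2.06,3.04) + 0.739·(-1.69,1.99) = (-1.7866,2.2641)
  v4: (1-0.739)·(-2.95,2.6) + 0.739·(-2.45,1.7) = (-2.5805,1.9349)
  v5: (1-0.739)·(-3.7,1.87) + 0.739·(-3.24,1.21) = (-3.3601,1.3823)
  v6: (1-0.739)·(-1.54,-1.63) + 0.739·(-1.8,-2.21) = (-1.7321,-2.0586)
  v7: (1-0.739)·(1.58,-4.29) + 0.739·(0.93,-3.11) = (1.0997,-3.4180)
  v8: (1-0.739)·(4.31,-1.59) + 0.739·(3.79,-1.81) = (3.9257,-1.7526)
Perimeter = Σ |v_{i+1} − v_i|:
  edge 1→2: √(-1.8088² + 2.9008²) = 3.4185 (running 3.4185)
  edge 2→3: √(-3.2622² + -0.6868²) = 3.3337 (running 6.7523)
  edge 3→4: √(-0.7939² + -0.3292²) = 0.8595 (running 7.6117)
  edge 4→5: √(-0.7796² + -0.5526²) = 0.9556 (running 8.5673)
  edge 5→6: √(1.6279² + -3.4409²) = 3.8065 (running 12.3738)
  edge 6→7: √(2.8318² + -1.3594²) = 3.1412 (running 15.5150)
  edge 7→8: √(2.8261² + 1.6654²) = 3.2803 (running 18.7953)
  edge 8→1: √(-0.6413² + 1.8026²) = 1.9133 (running 20.7086)
Perimeter = 20.7086

Perimeter at t=0.739: 20.7086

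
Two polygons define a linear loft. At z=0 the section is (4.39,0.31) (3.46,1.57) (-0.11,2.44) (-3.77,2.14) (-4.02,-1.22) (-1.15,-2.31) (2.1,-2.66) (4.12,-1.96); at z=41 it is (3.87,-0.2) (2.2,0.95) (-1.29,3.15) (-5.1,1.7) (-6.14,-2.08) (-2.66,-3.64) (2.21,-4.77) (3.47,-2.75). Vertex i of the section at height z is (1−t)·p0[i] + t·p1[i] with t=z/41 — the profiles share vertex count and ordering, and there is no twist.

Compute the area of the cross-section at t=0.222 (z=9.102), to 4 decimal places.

Area at t=0.222: 38.2972

Cross-section at t=0.222: each vertex is (1-t)·p0[i] + t·p1[i].
  v1: (1-0.222)·(4.39,0.31) + 0.222·(3.87,-0.2) = (4.2746,0.1968)
  v2: (1-0.222)·(3.46,1.57) + 0.222·(2.2,0.95) = (3.1803,1.4324)
  v3: (1-0.222)·(-0.11,2.44) + 0.222·(-1.29,3.15) = (-0.3720,2.5976)
  v4: (1-0.222)·(-3.77,2.14) + 0.222·(-5.1,1.7) = (-4.0653,2.0423)
  v5: (1-0.222)·(-4.02,-1.22) + 0.222·(-6.14,-2.08) = (-4.4906,-1.4109)
  v6: (1-0.222)·(-1.15,-2.31) + 0.222·(-2.66,-3.64) = (-1.4852,-2.6053)
  v7: (1-0.222)·(2.1,-2.66) + 0.222·(2.21,-4.77) = (2.1244,-3.1284)
  v8: (1-0.222)·(4.12,-1.96) + 0.222·(3.47,-2.75) = (3.9757,-2.1354)
Shoelace sum Σ(x_i·y_{i+1} − x_{i+1}·y_i):
  i=1: 4.2746·1.4324 − 3.1803·0.1968 = +5.4969 (running +5.4969)
  i=2: 3.1803·2.5976 − -0.3720·1.4324 = +8.7939 (running +14.2908)
  i=3: -0.3720·2.0423 − -4.0653·2.5976 = +9.8003 (running +24.0912)
  i=4: -4.0653·-1.4109 − -4.4906·2.0423 = +14.9071 (running +38.9983)
  i=5: -4.4906·-2.6053 − -1.4852·-1.4109 = +9.6038 (running +48.6020)
  i=6: -1.4852·-3.1284 − 2.1244·-2.6053 = +10.1811 (running +58.7831)
  i=7: 2.1244·-2.1354 − 3.9757·-3.1284 = +7.9012 (running +66.6843)
  i=8: 3.9757·0.1968 − 4.2746·-2.1354 = +9.9101 (running +76.5944)
Area = |Σ|/2 = |76.5944|/2 = 38.2972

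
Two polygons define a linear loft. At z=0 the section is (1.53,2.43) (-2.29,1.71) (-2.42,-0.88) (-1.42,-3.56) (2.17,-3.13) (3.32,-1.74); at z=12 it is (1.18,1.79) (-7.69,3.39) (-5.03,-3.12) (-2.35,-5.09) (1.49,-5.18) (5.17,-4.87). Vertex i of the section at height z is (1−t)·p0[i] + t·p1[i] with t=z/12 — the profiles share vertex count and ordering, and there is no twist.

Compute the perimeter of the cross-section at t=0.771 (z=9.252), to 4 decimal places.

Perimeter at t=0.771: 30.8357

Cross-section at t=0.771: each vertex is (1-t)·p0[i] + t·p1[i].
  v1: (1-0.771)·(1.53,2.43) + 0.771·(1.18,1.79) = (1.2601,1.9366)
  v2: (1-0.771)·(-2.29,1.71) + 0.771·(-7.69,3.39) = (-6.4534,3.0053)
  v3: (1-0.771)·(-2.42,-0.88) + 0.771·(-5.03,-3.12) = (-4.4323,-2.6070)
  v4: (1-0.771)·(-1.42,-3.56) + 0.771·(-2.35,-5.09) = (-2.1370,-4.7396)
  v5: (1-0.771)·(2.17,-3.13) + 0.771·(1.49,-5.18) = (1.6457,-4.7105)
  v6: (1-0.771)·(3.32,-1.74) + 0.771·(5.17,-4.87) = (4.7464,-4.1532)
Perimeter = Σ |v_{i+1} − v_i|:
  edge 1→2: √(-7.7135² + 1.0687²) = 7.7872 (running 7.7872)
  edge 2→3: √(2.0211² + -5.6123²) = 5.9651 (running 13.7524)
  edge 3→4: √(2.2953² + -2.1326²) = 3.1331 (running 16.8855)
  edge 4→5: √(3.7828² + 0.0291²) = 3.7829 (running 20.6683)
  edge 5→6: √(3.1006² + 0.5573²) = 3.1503 (running 23.8186)
  edge 6→1: √(-3.4862² + 6.0898²) = 7.0171 (running 30.8357)
Perimeter = 30.8357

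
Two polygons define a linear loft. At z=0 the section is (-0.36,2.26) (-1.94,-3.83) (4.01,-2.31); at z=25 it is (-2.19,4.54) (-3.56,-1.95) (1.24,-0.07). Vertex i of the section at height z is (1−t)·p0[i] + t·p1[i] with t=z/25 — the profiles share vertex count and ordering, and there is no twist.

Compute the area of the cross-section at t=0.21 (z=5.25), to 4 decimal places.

Cross-section at t=0.21: each vertex is (1-t)·p0[i] + t·p1[i].
  v1: (1-0.21)·(-0.36,2.26) + 0.21·(-2.19,4.54) = (-0.7443,2.7388)
  v2: (1-0.21)·(-1.94,-3.83) + 0.21·(-3.56,-1.95) = (-2.2802,-3.4352)
  v3: (1-0.21)·(4.01,-2.31) + 0.21·(1.24,-0.07) = (3.4283,-1.8396)
Shoelace sum Σ(x_i·y_{i+1} − x_{i+1}·y_i):
  i=1: -0.7443·-3.4352 − -2.2802·2.7388 = +8.8018 (running +8.8018)
  i=2: -2.2802·-1.8396 − 3.4283·-3.4352 = +15.9716 (running +24.7734)
  i=3: 3.4283·2.7388 − -0.7443·-1.8396 = +8.0202 (running +32.7936)
Area = |Σ|/2 = |32.7936|/2 = 16.3968

Area at t=0.21: 16.3968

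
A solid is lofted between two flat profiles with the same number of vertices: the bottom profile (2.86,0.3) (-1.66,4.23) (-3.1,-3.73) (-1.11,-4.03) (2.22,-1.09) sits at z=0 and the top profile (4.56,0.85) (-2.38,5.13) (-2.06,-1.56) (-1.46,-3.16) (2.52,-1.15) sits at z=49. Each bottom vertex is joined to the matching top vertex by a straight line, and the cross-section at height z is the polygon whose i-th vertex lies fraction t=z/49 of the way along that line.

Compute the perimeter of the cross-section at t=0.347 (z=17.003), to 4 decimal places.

Perimeter at t=0.347: 22.3408

Cross-section at t=0.347: each vertex is (1-t)·p0[i] + t·p1[i].
  v1: (1-0.347)·(2.86,0.3) + 0.347·(4.56,0.85) = (3.4499,0.4909)
  v2: (1-0.347)·(-1.66,4.23) + 0.347·(-2.38,5.13) = (-1.9098,4.5423)
  v3: (1-0.347)·(-3.1,-3.73) + 0.347·(-2.06,-1.56) = (-2.7391,-2.9770)
  v4: (1-0.347)·(-1.11,-4.03) + 0.347·(-1.46,-3.16) = (-1.2315,-3.7281)
  v5: (1-0.347)·(2.22,-1.09) + 0.347·(2.52,-1.15) = (2.3241,-1.1108)
Perimeter = Σ |v_{i+1} − v_i|:
  edge 1→2: √(-5.3597² + 4.0514²) = 6.7187 (running 6.7187)
  edge 2→3: √(-0.8293² + -7.5193²) = 7.5649 (running 14.2836)
  edge 3→4: √(1.5077² + -0.7511²) = 1.6844 (running 15.9680)
  edge 4→5: √(3.5556² + 2.6173²) = 4.4150 (running 20.3830)
  edge 5→1: √(1.1258² + 1.6017²) = 1.9577 (running 22.3408)
Perimeter = 22.3408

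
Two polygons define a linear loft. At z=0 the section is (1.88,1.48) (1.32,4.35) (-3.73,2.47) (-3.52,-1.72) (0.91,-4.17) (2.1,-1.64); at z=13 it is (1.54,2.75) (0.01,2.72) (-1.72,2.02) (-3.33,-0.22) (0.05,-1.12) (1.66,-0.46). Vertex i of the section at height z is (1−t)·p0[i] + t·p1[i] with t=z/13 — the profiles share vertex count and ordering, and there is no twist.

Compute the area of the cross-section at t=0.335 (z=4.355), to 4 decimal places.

Cross-section at t=0.335: each vertex is (1-t)·p0[i] + t·p1[i].
  v1: (1-0.335)·(1.88,1.48) + 0.335·(1.54,2.75) = (1.7661,1.9055)
  v2: (1-0.335)·(1.32,4.35) + 0.335·(0.01,2.72) = (0.8812,3.8039)
  v3: (1-0.335)·(-3.73,2.47) + 0.335·(-1.72,2.02) = (-3.0567,2.3193)
  v4: (1-0.335)·(-3.52,-1.72) + 0.335·(-3.33,-0.22) = (-3.4564,-1.2175)
  v5: (1-0.335)·(0.91,-4.17) + 0.335·(0.05,-1.12) = (0.6219,-3.1482)
  v6: (1-0.335)·(2.1,-1.64) + 0.335·(1.66,-0.46) = (1.9526,-1.2447)
Shoelace sum Σ(x_i·y_{i+1} − x_{i+1}·y_i):
  i=1: 1.7661·3.8039 − 0.8812·1.9055 = +5.0392 (running +5.0392)
  i=2: 0.8812·2.3193 − -3.0567·3.8039 = +13.6710 (running +18.7101)
  i=3: -3.0567·-1.2175 − -3.4564·2.3193 = +11.7376 (running +30.4477)
  i=4: -3.4564·-3.1482 − 0.6219·-1.2175 = +11.6386 (running +42.0863)
  i=5: 0.6219·-1.2447 − 1.9526·-3.1482 = +5.3732 (running +47.4595)
  i=6: 1.9526·1.9055 − 1.7661·-1.2447 = +5.9188 (running +53.3784)
Area = |Σ|/2 = |53.3784|/2 = 26.6892

Area at t=0.335: 26.6892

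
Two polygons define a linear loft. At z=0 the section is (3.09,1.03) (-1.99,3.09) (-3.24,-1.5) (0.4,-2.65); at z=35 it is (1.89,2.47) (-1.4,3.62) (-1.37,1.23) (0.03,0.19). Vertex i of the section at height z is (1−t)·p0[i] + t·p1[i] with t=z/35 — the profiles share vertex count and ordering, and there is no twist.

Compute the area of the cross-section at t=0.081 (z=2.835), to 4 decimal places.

Area at t=0.081: 19.6887

Cross-section at t=0.081: each vertex is (1-t)·p0[i] + t·p1[i].
  v1: (1-0.081)·(3.09,1.03) + 0.081·(1.89,2.47) = (2.9928,1.1466)
  v2: (1-0.081)·(-1.99,3.09) + 0.081·(-1.4,3.62) = (-1.9422,3.1329)
  v3: (1-0.081)·(-3.24,-1.5) + 0.081·(-1.37,1.23) = (-3.0885,-1.2789)
  v4: (1-0.081)·(0.4,-2.65) + 0.081·(0.03,0.19) = (0.3700,-2.4200)
Shoelace sum Σ(x_i·y_{i+1} − x_{i+1}·y_i):
  i=1: 2.9928·3.1329 − -1.9422·1.1466 = +11.6032 (running +11.6032)
  i=2: -1.9422·-1.2789 − -3.0885·3.1329 = +12.1600 (running +23.7632)
  i=3: -3.0885·-2.4200 − 0.3700·-1.2789 = +7.9473 (running +31.7106)
  i=4: 0.3700·1.1466 − 2.9928·-2.4200 = +7.6667 (running +39.3773)
Area = |Σ|/2 = |39.3773|/2 = 19.6887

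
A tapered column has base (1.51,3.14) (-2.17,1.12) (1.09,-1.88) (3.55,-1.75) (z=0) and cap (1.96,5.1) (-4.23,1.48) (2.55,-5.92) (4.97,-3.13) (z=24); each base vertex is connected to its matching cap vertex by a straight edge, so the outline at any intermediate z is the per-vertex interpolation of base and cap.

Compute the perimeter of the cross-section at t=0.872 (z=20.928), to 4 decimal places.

Cross-section at t=0.872: each vertex is (1-t)·p0[i] + t·p1[i].
  v1: (1-0.872)·(1.51,3.14) + 0.872·(1.96,5.1) = (1.9024,4.8491)
  v2: (1-0.872)·(-2.17,1.12) + 0.872·(-4.23,1.48) = (-3.9663,1.4339)
  v3: (1-0.872)·(1.09,-1.88) + 0.872·(2.55,-5.92) = (2.3631,-5.4029)
  v4: (1-0.872)·(3.55,-1.75) + 0.872·(4.97,-3.13) = (4.7882,-2.9534)
Perimeter = Σ |v_{i+1} − v_i|:
  edge 1→2: √(-5.8687² + -3.4152²) = 6.7901 (running 6.7901)
  edge 2→3: √(6.3294² + -6.8368²) = 9.3168 (running 16.1069)
  edge 3→4: √(2.4251² + 2.4495²) = 3.4469 (running 19.5539)
  edge 4→1: √(-2.8858² + 7.8025²) = 8.3191 (running 27.8729)
Perimeter = 27.8729

Perimeter at t=0.872: 27.8729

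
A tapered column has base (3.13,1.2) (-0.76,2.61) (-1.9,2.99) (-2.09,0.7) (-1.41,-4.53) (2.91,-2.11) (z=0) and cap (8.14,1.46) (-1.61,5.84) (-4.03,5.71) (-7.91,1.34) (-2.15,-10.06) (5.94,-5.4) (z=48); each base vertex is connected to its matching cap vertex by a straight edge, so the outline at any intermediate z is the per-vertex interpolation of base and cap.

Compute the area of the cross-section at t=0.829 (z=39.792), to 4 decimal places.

Cross-section at t=0.829: each vertex is (1-t)·p0[i] + t·p1[i].
  v1: (1-0.829)·(3.13,1.2) + 0.829·(8.14,1.46) = (7.2833,1.4155)
  v2: (1-0.829)·(-0.76,2.61) + 0.829·(-1.61,5.84) = (-1.4647,5.2877)
  v3: (1-0.829)·(-1.9,2.99) + 0.829·(-4.03,5.71) = (-3.6658,5.2449)
  v4: (1-0.829)·(-2.09,0.7) + 0.829·(-7.91,1.34) = (-6.9148,1.2306)
  v5: (1-0.829)·(-1.41,-4.53) + 0.829·(-2.15,-10.06) = (-2.0235,-9.1144)
  v6: (1-0.829)·(2.91,-2.11) + 0.829·(5.94,-5.4) = (5.4219,-4.8374)
Shoelace sum Σ(x_i·y_{i+1} − x_{i+1}·y_i):
  i=1: 7.2833·5.2877 − -1.4647·1.4155 = +40.5849 (running +40.5849)
  i=2: -1.4647·5.2449 − -3.6658·5.2877 = +11.7015 (running +52.2864)
  i=3: -3.6658·1.2306 − -6.9148·5.2449 = +31.7562 (running +84.0426)
  i=4: -6.9148·-9.1144 − -2.0235·1.2306 = +65.5139 (running +149.5565)
  i=5: -2.0235·-4.8374 − 5.4219·-9.1144 = +59.2052 (running +208.7617)
  i=6: 5.4219·1.4155 − 7.2833·-4.8374 = +42.9071 (running +251.6688)
Area = |Σ|/2 = |251.6688|/2 = 125.8344

Area at t=0.829: 125.8344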